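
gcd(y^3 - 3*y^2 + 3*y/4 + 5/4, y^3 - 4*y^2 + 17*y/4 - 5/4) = y^2 - 7*y/2 + 5/2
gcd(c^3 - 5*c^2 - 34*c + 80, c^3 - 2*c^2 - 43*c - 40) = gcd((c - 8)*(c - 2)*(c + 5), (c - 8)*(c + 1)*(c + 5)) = c^2 - 3*c - 40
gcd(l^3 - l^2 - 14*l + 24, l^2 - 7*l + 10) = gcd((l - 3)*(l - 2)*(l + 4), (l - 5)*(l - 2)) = l - 2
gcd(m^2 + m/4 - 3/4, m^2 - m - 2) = m + 1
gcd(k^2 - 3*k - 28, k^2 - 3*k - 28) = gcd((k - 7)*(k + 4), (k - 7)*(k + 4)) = k^2 - 3*k - 28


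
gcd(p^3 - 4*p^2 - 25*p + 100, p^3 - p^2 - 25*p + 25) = p^2 - 25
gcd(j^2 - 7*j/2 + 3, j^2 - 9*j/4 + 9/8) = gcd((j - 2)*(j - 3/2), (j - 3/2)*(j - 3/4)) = j - 3/2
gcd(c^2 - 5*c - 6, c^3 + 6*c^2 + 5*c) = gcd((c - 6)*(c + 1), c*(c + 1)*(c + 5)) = c + 1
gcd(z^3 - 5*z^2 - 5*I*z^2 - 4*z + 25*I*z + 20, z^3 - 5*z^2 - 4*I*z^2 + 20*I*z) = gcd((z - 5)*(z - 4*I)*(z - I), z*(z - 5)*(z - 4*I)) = z^2 + z*(-5 - 4*I) + 20*I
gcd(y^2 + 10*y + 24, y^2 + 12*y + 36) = y + 6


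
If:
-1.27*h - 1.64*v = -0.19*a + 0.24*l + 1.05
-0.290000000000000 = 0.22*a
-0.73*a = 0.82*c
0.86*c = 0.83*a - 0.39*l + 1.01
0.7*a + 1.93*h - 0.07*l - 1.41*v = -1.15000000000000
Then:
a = -1.32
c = 1.17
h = -0.32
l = -2.80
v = -0.14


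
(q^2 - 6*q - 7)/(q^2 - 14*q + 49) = (q + 1)/(q - 7)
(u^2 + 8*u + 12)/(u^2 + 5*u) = (u^2 + 8*u + 12)/(u*(u + 5))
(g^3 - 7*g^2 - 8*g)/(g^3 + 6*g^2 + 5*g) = (g - 8)/(g + 5)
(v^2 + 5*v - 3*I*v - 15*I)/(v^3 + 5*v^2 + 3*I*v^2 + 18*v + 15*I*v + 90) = 1/(v + 6*I)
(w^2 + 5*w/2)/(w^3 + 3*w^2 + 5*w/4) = 2/(2*w + 1)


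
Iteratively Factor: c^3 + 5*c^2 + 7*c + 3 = (c + 1)*(c^2 + 4*c + 3) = (c + 1)^2*(c + 3)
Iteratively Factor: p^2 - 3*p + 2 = (p - 1)*(p - 2)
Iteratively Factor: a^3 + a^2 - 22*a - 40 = (a + 4)*(a^2 - 3*a - 10) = (a - 5)*(a + 4)*(a + 2)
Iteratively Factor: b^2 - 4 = (b + 2)*(b - 2)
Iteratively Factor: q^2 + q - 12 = (q + 4)*(q - 3)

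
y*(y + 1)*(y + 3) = y^3 + 4*y^2 + 3*y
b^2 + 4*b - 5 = (b - 1)*(b + 5)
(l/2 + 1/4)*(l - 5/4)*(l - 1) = l^3/2 - 7*l^2/8 + l/16 + 5/16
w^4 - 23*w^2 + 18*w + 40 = (w - 4)*(w - 2)*(w + 1)*(w + 5)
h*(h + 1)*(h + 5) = h^3 + 6*h^2 + 5*h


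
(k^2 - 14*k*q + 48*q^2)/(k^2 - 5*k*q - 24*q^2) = (k - 6*q)/(k + 3*q)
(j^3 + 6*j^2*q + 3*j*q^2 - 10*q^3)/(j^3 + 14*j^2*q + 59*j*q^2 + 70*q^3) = (j - q)/(j + 7*q)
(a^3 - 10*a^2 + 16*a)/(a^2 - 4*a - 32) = a*(a - 2)/(a + 4)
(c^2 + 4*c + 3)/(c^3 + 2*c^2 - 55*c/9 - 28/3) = 9*(c + 1)/(9*c^2 - 9*c - 28)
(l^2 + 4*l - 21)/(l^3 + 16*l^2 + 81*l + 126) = (l - 3)/(l^2 + 9*l + 18)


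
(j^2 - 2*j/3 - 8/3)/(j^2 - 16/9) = 3*(j - 2)/(3*j - 4)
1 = 1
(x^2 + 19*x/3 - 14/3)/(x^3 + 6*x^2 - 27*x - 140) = (x - 2/3)/(x^2 - x - 20)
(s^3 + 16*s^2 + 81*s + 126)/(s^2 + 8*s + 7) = (s^2 + 9*s + 18)/(s + 1)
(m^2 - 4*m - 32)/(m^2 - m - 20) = (m - 8)/(m - 5)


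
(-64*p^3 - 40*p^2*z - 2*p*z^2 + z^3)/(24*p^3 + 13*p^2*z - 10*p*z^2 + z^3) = (8*p^2 + 6*p*z + z^2)/(-3*p^2 - 2*p*z + z^2)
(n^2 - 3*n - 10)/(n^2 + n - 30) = (n + 2)/(n + 6)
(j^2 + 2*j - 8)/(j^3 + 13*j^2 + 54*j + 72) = (j - 2)/(j^2 + 9*j + 18)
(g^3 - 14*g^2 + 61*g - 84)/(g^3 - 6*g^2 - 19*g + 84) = (g - 4)/(g + 4)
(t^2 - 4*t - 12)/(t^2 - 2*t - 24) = (t + 2)/(t + 4)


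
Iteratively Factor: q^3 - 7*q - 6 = (q - 3)*(q^2 + 3*q + 2) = (q - 3)*(q + 1)*(q + 2)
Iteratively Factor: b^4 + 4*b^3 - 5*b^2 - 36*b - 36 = (b + 3)*(b^3 + b^2 - 8*b - 12) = (b - 3)*(b + 3)*(b^2 + 4*b + 4) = (b - 3)*(b + 2)*(b + 3)*(b + 2)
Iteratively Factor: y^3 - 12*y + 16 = (y - 2)*(y^2 + 2*y - 8) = (y - 2)*(y + 4)*(y - 2)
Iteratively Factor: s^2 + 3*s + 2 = (s + 1)*(s + 2)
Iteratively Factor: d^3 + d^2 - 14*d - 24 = (d - 4)*(d^2 + 5*d + 6) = (d - 4)*(d + 3)*(d + 2)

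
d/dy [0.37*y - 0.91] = 0.370000000000000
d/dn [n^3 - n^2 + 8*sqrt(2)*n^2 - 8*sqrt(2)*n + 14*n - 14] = 3*n^2 - 2*n + 16*sqrt(2)*n - 8*sqrt(2) + 14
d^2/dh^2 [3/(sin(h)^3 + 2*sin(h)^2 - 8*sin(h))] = 3*(-9*sin(h)^3 - 22*sin(h)^2 + 12*sin(h) + 80 - 88/sin(h) - 96/sin(h)^2 + 128/sin(h)^3)/((sin(h) - 2)^3*(sin(h) + 4)^3)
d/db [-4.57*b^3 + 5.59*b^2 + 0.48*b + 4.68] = -13.71*b^2 + 11.18*b + 0.48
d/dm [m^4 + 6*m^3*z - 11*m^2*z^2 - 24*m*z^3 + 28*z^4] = 4*m^3 + 18*m^2*z - 22*m*z^2 - 24*z^3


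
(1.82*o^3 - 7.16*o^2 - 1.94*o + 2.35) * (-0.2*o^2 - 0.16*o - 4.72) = -0.364*o^5 + 1.1408*o^4 - 7.0568*o^3 + 33.6356*o^2 + 8.7808*o - 11.092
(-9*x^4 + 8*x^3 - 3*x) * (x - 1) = -9*x^5 + 17*x^4 - 8*x^3 - 3*x^2 + 3*x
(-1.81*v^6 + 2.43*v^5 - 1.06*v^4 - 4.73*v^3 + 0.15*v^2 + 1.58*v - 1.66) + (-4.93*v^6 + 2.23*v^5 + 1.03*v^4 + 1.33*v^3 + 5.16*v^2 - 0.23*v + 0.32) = -6.74*v^6 + 4.66*v^5 - 0.03*v^4 - 3.4*v^3 + 5.31*v^2 + 1.35*v - 1.34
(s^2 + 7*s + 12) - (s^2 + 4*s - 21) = 3*s + 33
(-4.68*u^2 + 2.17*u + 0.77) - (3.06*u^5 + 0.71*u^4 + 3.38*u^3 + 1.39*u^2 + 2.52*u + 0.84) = -3.06*u^5 - 0.71*u^4 - 3.38*u^3 - 6.07*u^2 - 0.35*u - 0.07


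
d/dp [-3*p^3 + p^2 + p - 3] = -9*p^2 + 2*p + 1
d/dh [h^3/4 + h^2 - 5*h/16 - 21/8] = 3*h^2/4 + 2*h - 5/16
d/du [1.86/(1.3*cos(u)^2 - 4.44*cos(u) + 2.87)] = (4.836*cos(u) - 8.2584)*sin(u)/(1.3*cos(u)^2 - 4.44*cos(u) + 2.87)^2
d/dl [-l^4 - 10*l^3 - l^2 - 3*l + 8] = -4*l^3 - 30*l^2 - 2*l - 3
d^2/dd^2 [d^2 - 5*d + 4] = 2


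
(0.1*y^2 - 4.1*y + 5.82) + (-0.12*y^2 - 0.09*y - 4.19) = -0.02*y^2 - 4.19*y + 1.63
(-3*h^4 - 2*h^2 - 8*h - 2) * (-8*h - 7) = 24*h^5 + 21*h^4 + 16*h^3 + 78*h^2 + 72*h + 14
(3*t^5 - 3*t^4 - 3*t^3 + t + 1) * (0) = 0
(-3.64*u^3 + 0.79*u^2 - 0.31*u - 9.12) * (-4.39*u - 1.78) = 15.9796*u^4 + 3.0111*u^3 - 0.0453000000000001*u^2 + 40.5886*u + 16.2336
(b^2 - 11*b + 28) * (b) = b^3 - 11*b^2 + 28*b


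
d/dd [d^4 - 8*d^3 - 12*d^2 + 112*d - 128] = 4*d^3 - 24*d^2 - 24*d + 112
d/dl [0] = 0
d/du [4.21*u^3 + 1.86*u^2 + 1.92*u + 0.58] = 12.63*u^2 + 3.72*u + 1.92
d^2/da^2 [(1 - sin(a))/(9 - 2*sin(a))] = 7*(-9*sin(a) + cos(2*a) + 3)/(2*sin(a) - 9)^3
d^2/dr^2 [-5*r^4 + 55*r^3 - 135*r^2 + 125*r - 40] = -60*r^2 + 330*r - 270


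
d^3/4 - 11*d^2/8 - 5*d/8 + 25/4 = (d/4 + 1/2)*(d - 5)*(d - 5/2)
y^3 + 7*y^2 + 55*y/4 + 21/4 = (y + 1/2)*(y + 3)*(y + 7/2)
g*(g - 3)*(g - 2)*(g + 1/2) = g^4 - 9*g^3/2 + 7*g^2/2 + 3*g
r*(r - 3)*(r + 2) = r^3 - r^2 - 6*r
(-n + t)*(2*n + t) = -2*n^2 + n*t + t^2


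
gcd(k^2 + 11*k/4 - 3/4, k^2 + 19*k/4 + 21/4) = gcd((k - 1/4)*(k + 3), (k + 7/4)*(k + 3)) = k + 3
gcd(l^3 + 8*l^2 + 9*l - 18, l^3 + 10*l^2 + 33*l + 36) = l + 3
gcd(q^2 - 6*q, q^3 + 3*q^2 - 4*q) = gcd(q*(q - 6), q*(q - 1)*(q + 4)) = q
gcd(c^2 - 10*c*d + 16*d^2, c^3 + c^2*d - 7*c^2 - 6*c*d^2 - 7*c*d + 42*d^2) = c - 2*d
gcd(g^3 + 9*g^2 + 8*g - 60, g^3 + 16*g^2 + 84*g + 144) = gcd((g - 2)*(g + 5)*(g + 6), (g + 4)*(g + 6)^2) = g + 6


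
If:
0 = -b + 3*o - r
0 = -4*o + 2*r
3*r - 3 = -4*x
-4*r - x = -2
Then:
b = 5/26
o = 5/26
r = 5/13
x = 6/13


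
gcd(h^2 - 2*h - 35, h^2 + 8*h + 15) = h + 5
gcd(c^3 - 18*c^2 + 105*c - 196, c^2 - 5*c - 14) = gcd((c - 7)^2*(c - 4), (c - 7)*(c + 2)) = c - 7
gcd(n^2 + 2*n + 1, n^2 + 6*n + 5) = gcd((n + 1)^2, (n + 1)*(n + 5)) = n + 1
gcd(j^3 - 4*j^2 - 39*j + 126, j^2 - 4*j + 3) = j - 3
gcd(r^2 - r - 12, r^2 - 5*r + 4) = r - 4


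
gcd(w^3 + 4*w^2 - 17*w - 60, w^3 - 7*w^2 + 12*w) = w - 4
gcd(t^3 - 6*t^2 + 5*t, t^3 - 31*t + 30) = t^2 - 6*t + 5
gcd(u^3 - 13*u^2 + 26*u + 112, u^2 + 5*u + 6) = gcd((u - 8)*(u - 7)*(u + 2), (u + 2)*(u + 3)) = u + 2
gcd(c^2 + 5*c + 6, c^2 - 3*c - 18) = c + 3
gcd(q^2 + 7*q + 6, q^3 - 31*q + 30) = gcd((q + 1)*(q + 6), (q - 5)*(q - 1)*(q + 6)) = q + 6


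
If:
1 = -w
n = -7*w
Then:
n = 7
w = -1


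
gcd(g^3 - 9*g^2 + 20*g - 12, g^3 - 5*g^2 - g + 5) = g - 1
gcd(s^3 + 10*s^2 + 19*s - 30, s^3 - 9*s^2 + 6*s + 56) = 1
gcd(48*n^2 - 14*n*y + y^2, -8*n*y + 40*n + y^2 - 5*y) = -8*n + y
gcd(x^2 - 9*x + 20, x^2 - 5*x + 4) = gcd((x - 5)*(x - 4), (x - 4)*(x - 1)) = x - 4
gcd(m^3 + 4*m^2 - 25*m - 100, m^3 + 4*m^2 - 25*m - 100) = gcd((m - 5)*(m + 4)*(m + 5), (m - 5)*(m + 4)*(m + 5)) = m^3 + 4*m^2 - 25*m - 100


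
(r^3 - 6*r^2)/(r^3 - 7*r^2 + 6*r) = r/(r - 1)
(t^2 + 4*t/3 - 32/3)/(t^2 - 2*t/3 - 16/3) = (t + 4)/(t + 2)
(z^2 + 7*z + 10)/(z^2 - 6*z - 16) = (z + 5)/(z - 8)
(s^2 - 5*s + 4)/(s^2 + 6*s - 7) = (s - 4)/(s + 7)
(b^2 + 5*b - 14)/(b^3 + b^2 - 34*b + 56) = 1/(b - 4)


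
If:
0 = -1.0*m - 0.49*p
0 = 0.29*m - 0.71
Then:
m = 2.45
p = -5.00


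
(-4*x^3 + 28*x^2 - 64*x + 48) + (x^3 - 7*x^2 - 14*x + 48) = -3*x^3 + 21*x^2 - 78*x + 96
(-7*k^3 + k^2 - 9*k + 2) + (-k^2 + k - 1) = -7*k^3 - 8*k + 1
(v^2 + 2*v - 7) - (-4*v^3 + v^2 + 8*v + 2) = 4*v^3 - 6*v - 9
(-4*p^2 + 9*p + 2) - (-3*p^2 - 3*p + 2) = -p^2 + 12*p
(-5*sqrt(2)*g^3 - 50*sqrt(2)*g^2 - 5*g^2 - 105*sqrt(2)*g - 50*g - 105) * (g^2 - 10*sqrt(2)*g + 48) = -5*sqrt(2)*g^5 - 50*sqrt(2)*g^4 + 95*g^4 - 295*sqrt(2)*g^3 + 950*g^3 - 1900*sqrt(2)*g^2 + 1755*g^2 - 3990*sqrt(2)*g - 2400*g - 5040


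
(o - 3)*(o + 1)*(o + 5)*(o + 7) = o^4 + 10*o^3 + 8*o^2 - 106*o - 105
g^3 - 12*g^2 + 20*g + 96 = (g - 8)*(g - 6)*(g + 2)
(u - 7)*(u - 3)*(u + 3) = u^3 - 7*u^2 - 9*u + 63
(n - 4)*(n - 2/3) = n^2 - 14*n/3 + 8/3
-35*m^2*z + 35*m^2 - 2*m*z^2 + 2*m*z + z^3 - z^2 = (-7*m + z)*(5*m + z)*(z - 1)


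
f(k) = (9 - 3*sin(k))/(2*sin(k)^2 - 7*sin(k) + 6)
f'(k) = (9 - 3*sin(k))*(-4*sin(k)*cos(k) + 7*cos(k))/(2*sin(k)^2 - 7*sin(k) + 6)^2 - 3*cos(k)/(2*sin(k)^2 - 7*sin(k) + 6) = 3*(-12*sin(k) - cos(2*k) + 16)*cos(k)/(2*sin(k)^2 - 7*sin(k) + 6)^2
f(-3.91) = 3.29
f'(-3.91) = -3.73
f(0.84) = 3.57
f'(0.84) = 3.99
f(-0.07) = 1.42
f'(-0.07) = 1.12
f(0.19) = 1.78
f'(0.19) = 1.67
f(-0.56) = 1.03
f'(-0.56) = 0.53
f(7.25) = 4.10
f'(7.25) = 4.35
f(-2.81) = 1.17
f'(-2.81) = -0.75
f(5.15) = 0.84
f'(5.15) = 0.18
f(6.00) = 1.21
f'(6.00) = 0.81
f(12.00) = 1.03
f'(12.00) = 0.52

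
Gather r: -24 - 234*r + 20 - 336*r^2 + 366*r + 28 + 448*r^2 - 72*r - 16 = 112*r^2 + 60*r + 8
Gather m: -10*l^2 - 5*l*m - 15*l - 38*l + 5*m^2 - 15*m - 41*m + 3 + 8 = -10*l^2 - 53*l + 5*m^2 + m*(-5*l - 56) + 11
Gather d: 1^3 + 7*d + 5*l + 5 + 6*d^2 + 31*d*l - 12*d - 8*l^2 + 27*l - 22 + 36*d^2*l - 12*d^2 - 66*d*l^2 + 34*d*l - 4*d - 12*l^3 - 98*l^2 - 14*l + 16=d^2*(36*l - 6) + d*(-66*l^2 + 65*l - 9) - 12*l^3 - 106*l^2 + 18*l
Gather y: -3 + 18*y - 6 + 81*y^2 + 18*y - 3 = 81*y^2 + 36*y - 12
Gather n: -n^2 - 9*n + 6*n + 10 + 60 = -n^2 - 3*n + 70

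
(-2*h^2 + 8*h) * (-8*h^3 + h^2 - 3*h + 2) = 16*h^5 - 66*h^4 + 14*h^3 - 28*h^2 + 16*h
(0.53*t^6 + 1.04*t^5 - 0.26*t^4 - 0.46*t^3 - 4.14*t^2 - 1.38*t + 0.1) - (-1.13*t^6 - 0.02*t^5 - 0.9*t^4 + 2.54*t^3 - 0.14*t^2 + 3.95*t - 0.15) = 1.66*t^6 + 1.06*t^5 + 0.64*t^4 - 3.0*t^3 - 4.0*t^2 - 5.33*t + 0.25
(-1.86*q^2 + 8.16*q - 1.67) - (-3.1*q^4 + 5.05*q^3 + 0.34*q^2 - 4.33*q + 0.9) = 3.1*q^4 - 5.05*q^3 - 2.2*q^2 + 12.49*q - 2.57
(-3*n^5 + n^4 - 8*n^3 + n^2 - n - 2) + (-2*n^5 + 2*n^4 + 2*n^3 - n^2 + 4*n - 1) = -5*n^5 + 3*n^4 - 6*n^3 + 3*n - 3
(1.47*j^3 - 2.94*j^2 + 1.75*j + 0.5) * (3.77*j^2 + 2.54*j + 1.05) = 5.5419*j^5 - 7.35*j^4 + 0.6734*j^3 + 3.243*j^2 + 3.1075*j + 0.525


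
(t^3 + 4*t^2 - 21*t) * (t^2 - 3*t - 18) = t^5 + t^4 - 51*t^3 - 9*t^2 + 378*t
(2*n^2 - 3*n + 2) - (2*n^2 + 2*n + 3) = -5*n - 1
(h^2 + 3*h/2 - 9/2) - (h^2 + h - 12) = h/2 + 15/2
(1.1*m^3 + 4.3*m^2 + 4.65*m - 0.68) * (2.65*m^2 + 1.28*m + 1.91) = 2.915*m^5 + 12.803*m^4 + 19.9275*m^3 + 12.363*m^2 + 8.0111*m - 1.2988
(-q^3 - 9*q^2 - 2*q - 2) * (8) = -8*q^3 - 72*q^2 - 16*q - 16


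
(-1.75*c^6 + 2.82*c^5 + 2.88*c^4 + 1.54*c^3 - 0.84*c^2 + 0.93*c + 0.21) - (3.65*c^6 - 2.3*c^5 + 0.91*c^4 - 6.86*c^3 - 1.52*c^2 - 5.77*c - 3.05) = -5.4*c^6 + 5.12*c^5 + 1.97*c^4 + 8.4*c^3 + 0.68*c^2 + 6.7*c + 3.26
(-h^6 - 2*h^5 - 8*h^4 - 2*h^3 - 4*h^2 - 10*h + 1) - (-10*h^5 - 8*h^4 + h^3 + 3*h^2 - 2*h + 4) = -h^6 + 8*h^5 - 3*h^3 - 7*h^2 - 8*h - 3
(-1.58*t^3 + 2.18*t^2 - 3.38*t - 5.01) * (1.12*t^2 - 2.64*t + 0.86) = -1.7696*t^5 + 6.6128*t^4 - 10.8996*t^3 + 5.1868*t^2 + 10.3196*t - 4.3086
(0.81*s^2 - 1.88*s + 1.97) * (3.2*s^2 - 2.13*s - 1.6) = 2.592*s^4 - 7.7413*s^3 + 9.0124*s^2 - 1.1881*s - 3.152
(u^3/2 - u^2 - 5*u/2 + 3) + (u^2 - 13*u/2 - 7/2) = u^3/2 - 9*u - 1/2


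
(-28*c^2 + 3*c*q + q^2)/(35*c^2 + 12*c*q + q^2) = (-4*c + q)/(5*c + q)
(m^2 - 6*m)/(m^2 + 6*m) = (m - 6)/(m + 6)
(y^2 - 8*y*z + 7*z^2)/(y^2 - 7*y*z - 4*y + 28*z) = (y - z)/(y - 4)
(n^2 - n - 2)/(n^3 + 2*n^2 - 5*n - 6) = 1/(n + 3)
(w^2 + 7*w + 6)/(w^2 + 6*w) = (w + 1)/w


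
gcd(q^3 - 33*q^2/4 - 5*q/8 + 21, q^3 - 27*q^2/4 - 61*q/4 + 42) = q^2 - 39*q/4 + 14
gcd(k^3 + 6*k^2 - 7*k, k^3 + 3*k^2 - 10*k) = k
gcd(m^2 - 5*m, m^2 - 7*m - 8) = 1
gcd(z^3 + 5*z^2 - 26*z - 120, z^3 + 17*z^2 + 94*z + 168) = z^2 + 10*z + 24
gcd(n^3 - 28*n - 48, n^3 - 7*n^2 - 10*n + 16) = n + 2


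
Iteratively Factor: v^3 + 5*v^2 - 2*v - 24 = (v + 3)*(v^2 + 2*v - 8) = (v + 3)*(v + 4)*(v - 2)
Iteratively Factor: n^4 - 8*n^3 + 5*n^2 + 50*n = (n - 5)*(n^3 - 3*n^2 - 10*n) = (n - 5)^2*(n^2 + 2*n) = (n - 5)^2*(n + 2)*(n)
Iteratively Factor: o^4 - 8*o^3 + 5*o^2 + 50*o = (o - 5)*(o^3 - 3*o^2 - 10*o) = o*(o - 5)*(o^2 - 3*o - 10) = o*(o - 5)^2*(o + 2)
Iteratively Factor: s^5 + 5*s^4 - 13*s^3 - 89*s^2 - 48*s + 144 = (s + 4)*(s^4 + s^3 - 17*s^2 - 21*s + 36) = (s + 3)*(s + 4)*(s^3 - 2*s^2 - 11*s + 12) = (s - 1)*(s + 3)*(s + 4)*(s^2 - s - 12) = (s - 1)*(s + 3)^2*(s + 4)*(s - 4)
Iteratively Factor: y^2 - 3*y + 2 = (y - 1)*(y - 2)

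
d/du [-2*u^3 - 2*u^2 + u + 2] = -6*u^2 - 4*u + 1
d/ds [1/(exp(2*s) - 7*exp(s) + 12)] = (7 - 2*exp(s))*exp(s)/(exp(2*s) - 7*exp(s) + 12)^2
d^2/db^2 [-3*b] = 0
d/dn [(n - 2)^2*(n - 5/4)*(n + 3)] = 4*n^3 - 27*n^2/4 - 27*n/2 + 22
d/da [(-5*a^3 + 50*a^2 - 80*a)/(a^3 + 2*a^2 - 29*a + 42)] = 30*(-2*a^2 + 7*a - 28)/(a^4 + 8*a^3 - 26*a^2 - 168*a + 441)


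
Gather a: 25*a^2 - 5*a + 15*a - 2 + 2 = 25*a^2 + 10*a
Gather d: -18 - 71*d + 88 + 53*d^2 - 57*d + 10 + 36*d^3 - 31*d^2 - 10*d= 36*d^3 + 22*d^2 - 138*d + 80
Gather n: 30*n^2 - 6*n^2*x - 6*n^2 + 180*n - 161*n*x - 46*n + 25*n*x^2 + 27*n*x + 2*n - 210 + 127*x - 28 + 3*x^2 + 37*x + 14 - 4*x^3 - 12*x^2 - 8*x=n^2*(24 - 6*x) + n*(25*x^2 - 134*x + 136) - 4*x^3 - 9*x^2 + 156*x - 224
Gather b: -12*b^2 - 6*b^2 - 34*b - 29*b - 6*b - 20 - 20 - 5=-18*b^2 - 69*b - 45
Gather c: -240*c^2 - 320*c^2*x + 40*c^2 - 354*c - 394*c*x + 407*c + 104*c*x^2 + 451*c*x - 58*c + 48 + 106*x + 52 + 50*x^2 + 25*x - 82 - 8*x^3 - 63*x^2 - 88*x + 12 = c^2*(-320*x - 200) + c*(104*x^2 + 57*x - 5) - 8*x^3 - 13*x^2 + 43*x + 30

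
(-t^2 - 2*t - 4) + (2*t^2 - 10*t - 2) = t^2 - 12*t - 6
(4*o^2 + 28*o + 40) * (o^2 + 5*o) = 4*o^4 + 48*o^3 + 180*o^2 + 200*o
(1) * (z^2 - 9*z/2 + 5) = z^2 - 9*z/2 + 5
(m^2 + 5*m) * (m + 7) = m^3 + 12*m^2 + 35*m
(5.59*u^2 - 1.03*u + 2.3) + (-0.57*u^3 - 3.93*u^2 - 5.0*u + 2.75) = -0.57*u^3 + 1.66*u^2 - 6.03*u + 5.05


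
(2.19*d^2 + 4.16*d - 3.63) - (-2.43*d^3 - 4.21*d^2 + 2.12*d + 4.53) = 2.43*d^3 + 6.4*d^2 + 2.04*d - 8.16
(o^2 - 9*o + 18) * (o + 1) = o^3 - 8*o^2 + 9*o + 18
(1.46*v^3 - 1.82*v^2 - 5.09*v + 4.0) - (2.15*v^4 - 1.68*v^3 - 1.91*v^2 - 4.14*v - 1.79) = -2.15*v^4 + 3.14*v^3 + 0.0899999999999999*v^2 - 0.95*v + 5.79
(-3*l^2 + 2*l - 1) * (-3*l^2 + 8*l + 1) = 9*l^4 - 30*l^3 + 16*l^2 - 6*l - 1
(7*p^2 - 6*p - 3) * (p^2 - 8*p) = 7*p^4 - 62*p^3 + 45*p^2 + 24*p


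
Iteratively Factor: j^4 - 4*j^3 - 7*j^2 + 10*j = (j + 2)*(j^3 - 6*j^2 + 5*j) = (j - 5)*(j + 2)*(j^2 - j) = (j - 5)*(j - 1)*(j + 2)*(j)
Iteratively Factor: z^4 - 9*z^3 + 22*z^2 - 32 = (z - 4)*(z^3 - 5*z^2 + 2*z + 8) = (z - 4)*(z - 2)*(z^2 - 3*z - 4) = (z - 4)^2*(z - 2)*(z + 1)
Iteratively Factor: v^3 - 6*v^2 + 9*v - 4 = (v - 1)*(v^2 - 5*v + 4) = (v - 1)^2*(v - 4)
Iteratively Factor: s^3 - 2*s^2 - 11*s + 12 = (s - 4)*(s^2 + 2*s - 3) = (s - 4)*(s - 1)*(s + 3)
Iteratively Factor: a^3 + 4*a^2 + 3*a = (a)*(a^2 + 4*a + 3) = a*(a + 1)*(a + 3)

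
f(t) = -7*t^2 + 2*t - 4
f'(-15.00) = 212.00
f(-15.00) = -1609.00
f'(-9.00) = 128.00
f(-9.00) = -589.00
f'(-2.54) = 37.56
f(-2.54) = -54.24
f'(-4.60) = 66.40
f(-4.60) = -161.32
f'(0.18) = -0.52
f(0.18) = -3.87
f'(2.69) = -35.66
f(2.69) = -49.27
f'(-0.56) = 9.84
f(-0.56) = -7.32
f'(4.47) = -60.58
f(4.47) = -134.93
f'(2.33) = -30.62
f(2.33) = -37.34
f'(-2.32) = 34.48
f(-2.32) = -46.32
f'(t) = 2 - 14*t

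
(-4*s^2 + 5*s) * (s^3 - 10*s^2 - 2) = -4*s^5 + 45*s^4 - 50*s^3 + 8*s^2 - 10*s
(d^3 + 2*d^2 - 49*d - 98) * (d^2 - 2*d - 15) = d^5 - 68*d^3 - 30*d^2 + 931*d + 1470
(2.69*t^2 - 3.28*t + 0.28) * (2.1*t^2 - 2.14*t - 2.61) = 5.649*t^4 - 12.6446*t^3 + 0.5863*t^2 + 7.9616*t - 0.7308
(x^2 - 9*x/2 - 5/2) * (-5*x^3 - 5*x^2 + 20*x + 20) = -5*x^5 + 35*x^4/2 + 55*x^3 - 115*x^2/2 - 140*x - 50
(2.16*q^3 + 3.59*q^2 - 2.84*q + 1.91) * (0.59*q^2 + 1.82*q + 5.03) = 1.2744*q^5 + 6.0493*q^4 + 15.723*q^3 + 14.0158*q^2 - 10.809*q + 9.6073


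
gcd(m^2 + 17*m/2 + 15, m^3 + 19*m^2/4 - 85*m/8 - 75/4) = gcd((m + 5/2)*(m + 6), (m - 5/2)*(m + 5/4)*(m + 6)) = m + 6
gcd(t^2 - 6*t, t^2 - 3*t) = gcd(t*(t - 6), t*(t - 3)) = t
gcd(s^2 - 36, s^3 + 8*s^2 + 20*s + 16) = 1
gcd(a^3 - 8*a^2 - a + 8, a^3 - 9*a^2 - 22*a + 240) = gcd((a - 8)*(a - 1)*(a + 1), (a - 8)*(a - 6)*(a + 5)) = a - 8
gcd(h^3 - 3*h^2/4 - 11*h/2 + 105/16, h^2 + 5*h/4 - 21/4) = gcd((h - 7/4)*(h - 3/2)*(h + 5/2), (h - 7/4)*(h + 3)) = h - 7/4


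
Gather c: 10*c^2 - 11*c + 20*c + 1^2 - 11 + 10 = 10*c^2 + 9*c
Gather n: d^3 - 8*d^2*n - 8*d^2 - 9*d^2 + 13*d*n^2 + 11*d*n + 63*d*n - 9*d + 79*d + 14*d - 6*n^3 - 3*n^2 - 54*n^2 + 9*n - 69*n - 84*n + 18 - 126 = d^3 - 17*d^2 + 84*d - 6*n^3 + n^2*(13*d - 57) + n*(-8*d^2 + 74*d - 144) - 108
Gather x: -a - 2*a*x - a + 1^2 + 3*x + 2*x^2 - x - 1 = -2*a + 2*x^2 + x*(2 - 2*a)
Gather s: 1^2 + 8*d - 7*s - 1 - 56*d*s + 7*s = -56*d*s + 8*d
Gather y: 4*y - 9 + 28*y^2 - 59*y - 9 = 28*y^2 - 55*y - 18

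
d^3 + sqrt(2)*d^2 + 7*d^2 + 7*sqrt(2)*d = d*(d + 7)*(d + sqrt(2))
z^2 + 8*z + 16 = (z + 4)^2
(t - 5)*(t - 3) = t^2 - 8*t + 15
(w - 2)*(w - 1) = w^2 - 3*w + 2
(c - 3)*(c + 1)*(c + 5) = c^3 + 3*c^2 - 13*c - 15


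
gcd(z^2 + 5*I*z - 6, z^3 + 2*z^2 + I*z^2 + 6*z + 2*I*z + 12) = z + 3*I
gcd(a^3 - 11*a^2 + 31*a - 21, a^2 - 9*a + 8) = a - 1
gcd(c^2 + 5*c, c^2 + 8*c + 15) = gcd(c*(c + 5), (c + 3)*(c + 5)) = c + 5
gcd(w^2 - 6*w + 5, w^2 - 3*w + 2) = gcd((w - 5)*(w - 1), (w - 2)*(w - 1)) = w - 1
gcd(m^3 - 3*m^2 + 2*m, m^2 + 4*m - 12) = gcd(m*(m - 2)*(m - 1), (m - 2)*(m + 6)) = m - 2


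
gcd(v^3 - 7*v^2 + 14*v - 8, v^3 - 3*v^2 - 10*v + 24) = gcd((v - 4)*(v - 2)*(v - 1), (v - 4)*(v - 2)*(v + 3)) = v^2 - 6*v + 8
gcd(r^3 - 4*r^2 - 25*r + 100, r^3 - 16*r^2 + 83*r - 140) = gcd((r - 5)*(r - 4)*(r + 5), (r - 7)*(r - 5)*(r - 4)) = r^2 - 9*r + 20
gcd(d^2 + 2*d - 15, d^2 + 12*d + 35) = d + 5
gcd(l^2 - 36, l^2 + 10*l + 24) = l + 6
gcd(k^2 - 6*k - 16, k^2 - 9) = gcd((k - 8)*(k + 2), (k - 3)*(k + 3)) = 1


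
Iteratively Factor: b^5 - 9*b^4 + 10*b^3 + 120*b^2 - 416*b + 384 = (b - 2)*(b^4 - 7*b^3 - 4*b^2 + 112*b - 192) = (b - 3)*(b - 2)*(b^3 - 4*b^2 - 16*b + 64) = (b - 4)*(b - 3)*(b - 2)*(b^2 - 16) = (b - 4)^2*(b - 3)*(b - 2)*(b + 4)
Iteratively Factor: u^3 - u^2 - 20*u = (u + 4)*(u^2 - 5*u) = u*(u + 4)*(u - 5)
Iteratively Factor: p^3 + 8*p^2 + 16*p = (p + 4)*(p^2 + 4*p) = (p + 4)^2*(p)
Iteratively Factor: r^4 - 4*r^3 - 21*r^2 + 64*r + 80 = (r - 5)*(r^3 + r^2 - 16*r - 16) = (r - 5)*(r + 1)*(r^2 - 16) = (r - 5)*(r - 4)*(r + 1)*(r + 4)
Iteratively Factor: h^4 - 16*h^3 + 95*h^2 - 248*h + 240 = (h - 3)*(h^3 - 13*h^2 + 56*h - 80) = (h - 5)*(h - 3)*(h^2 - 8*h + 16) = (h - 5)*(h - 4)*(h - 3)*(h - 4)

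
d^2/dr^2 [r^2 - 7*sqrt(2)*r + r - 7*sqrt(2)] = 2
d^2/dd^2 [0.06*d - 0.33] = 0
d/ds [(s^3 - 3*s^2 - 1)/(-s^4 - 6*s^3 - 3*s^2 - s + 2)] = (3*s*(2 - s)*(s^4 + 6*s^3 + 3*s^2 + s - 2) - (-s^3 + 3*s^2 + 1)*(4*s^3 + 18*s^2 + 6*s + 1))/(s^4 + 6*s^3 + 3*s^2 + s - 2)^2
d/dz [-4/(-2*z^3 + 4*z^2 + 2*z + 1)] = 8*(-3*z^2 + 4*z + 1)/(-2*z^3 + 4*z^2 + 2*z + 1)^2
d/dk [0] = 0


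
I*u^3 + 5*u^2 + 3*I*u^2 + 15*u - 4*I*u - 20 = (u + 4)*(u - 5*I)*(I*u - I)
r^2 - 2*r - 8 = (r - 4)*(r + 2)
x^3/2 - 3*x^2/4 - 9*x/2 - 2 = (x/2 + 1/4)*(x - 4)*(x + 2)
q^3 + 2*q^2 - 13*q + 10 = (q - 2)*(q - 1)*(q + 5)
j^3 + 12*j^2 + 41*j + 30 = (j + 1)*(j + 5)*(j + 6)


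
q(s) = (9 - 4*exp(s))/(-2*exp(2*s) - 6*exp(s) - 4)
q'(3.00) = -0.06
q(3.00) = 0.08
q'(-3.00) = 0.19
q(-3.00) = -2.04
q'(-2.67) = 0.26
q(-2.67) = -1.97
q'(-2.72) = 0.25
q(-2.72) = -1.98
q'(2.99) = -0.06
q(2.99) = 0.08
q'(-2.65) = 0.26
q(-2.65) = -1.97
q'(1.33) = 0.11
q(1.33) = 0.11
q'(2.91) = -0.06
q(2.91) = 0.08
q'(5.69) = -0.01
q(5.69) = 0.01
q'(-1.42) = 0.61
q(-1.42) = -1.44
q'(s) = (9 - 4*exp(s))*(4*exp(2*s) + 6*exp(s))/(-2*exp(2*s) - 6*exp(s) - 4)^2 - 4*exp(s)/(-2*exp(2*s) - 6*exp(s) - 4) = (-4*exp(2*s) + 18*exp(s) + 35)*exp(s)/(2*(exp(4*s) + 6*exp(3*s) + 13*exp(2*s) + 12*exp(s) + 4))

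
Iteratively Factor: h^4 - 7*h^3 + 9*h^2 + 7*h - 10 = (h - 2)*(h^3 - 5*h^2 - h + 5) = (h - 2)*(h - 1)*(h^2 - 4*h - 5) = (h - 2)*(h - 1)*(h + 1)*(h - 5)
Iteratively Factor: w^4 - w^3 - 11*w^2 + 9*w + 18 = (w + 1)*(w^3 - 2*w^2 - 9*w + 18) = (w - 3)*(w + 1)*(w^2 + w - 6) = (w - 3)*(w + 1)*(w + 3)*(w - 2)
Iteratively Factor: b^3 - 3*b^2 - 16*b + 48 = (b - 3)*(b^2 - 16) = (b - 4)*(b - 3)*(b + 4)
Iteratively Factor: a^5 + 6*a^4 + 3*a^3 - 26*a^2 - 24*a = (a)*(a^4 + 6*a^3 + 3*a^2 - 26*a - 24) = a*(a + 1)*(a^3 + 5*a^2 - 2*a - 24) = a*(a + 1)*(a + 3)*(a^2 + 2*a - 8) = a*(a - 2)*(a + 1)*(a + 3)*(a + 4)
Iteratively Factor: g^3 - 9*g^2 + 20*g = (g - 4)*(g^2 - 5*g) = g*(g - 4)*(g - 5)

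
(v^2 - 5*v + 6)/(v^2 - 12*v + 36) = (v^2 - 5*v + 6)/(v^2 - 12*v + 36)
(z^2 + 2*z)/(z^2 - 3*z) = (z + 2)/(z - 3)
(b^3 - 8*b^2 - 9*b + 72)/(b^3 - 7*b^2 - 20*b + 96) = (b + 3)/(b + 4)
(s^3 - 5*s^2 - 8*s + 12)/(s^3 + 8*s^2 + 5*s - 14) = (s - 6)/(s + 7)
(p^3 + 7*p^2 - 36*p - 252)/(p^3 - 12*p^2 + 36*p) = (p^2 + 13*p + 42)/(p*(p - 6))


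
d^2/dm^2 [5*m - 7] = 0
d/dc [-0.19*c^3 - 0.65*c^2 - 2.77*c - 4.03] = -0.57*c^2 - 1.3*c - 2.77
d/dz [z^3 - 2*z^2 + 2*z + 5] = 3*z^2 - 4*z + 2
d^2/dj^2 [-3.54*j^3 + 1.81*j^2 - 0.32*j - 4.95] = 3.62 - 21.24*j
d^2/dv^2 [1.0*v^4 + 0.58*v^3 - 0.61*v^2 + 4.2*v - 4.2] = 12.0*v^2 + 3.48*v - 1.22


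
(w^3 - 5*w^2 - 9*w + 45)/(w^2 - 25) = (w^2 - 9)/(w + 5)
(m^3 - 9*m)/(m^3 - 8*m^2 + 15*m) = (m + 3)/(m - 5)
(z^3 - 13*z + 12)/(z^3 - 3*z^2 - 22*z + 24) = (z - 3)/(z - 6)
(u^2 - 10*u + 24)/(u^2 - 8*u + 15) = (u^2 - 10*u + 24)/(u^2 - 8*u + 15)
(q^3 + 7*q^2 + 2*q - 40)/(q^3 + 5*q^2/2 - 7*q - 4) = 2*(q + 5)/(2*q + 1)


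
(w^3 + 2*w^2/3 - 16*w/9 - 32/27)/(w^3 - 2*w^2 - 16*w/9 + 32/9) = (w + 2/3)/(w - 2)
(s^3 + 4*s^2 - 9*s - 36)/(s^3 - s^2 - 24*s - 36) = (s^2 + s - 12)/(s^2 - 4*s - 12)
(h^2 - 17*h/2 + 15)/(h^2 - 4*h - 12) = (h - 5/2)/(h + 2)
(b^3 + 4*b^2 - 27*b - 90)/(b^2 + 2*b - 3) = (b^2 + b - 30)/(b - 1)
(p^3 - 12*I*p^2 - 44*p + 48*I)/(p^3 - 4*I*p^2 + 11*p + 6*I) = (p^2 - 6*I*p - 8)/(p^2 + 2*I*p - 1)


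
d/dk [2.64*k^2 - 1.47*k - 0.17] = 5.28*k - 1.47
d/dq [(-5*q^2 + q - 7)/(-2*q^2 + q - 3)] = (-3*q^2 + 2*q + 4)/(4*q^4 - 4*q^3 + 13*q^2 - 6*q + 9)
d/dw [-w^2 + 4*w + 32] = 4 - 2*w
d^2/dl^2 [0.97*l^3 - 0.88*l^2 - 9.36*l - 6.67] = 5.82*l - 1.76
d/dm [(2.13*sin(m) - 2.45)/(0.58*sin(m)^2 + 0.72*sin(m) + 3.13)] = (-1.2354*sin(m)^2 + 2.842*sin(m) + 8.4309)*cos(m)/(0.3364*sin(m)^4 + 0.8352*sin(m)^3 + 4.1492*sin(m)^2 + 4.5072*sin(m) + 9.7969)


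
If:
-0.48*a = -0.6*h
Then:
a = 1.25*h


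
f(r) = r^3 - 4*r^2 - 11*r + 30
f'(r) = 3*r^2 - 8*r - 11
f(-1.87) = 30.04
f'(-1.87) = 14.45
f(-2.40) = 19.54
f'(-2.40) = 25.48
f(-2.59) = 14.28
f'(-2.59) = 29.84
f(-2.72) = 10.20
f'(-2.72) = 32.96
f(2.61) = -8.18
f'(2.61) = -11.44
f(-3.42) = -19.17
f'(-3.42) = 51.45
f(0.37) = 25.43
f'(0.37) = -13.55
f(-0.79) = 35.70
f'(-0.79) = -2.81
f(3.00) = -12.00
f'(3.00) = -8.00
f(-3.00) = 0.00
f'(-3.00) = 40.00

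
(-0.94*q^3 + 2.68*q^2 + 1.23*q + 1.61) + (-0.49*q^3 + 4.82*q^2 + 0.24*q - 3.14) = -1.43*q^3 + 7.5*q^2 + 1.47*q - 1.53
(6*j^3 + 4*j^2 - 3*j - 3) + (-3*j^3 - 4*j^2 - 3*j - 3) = 3*j^3 - 6*j - 6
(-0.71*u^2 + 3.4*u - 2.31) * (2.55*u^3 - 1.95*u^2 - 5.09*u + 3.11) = -1.8105*u^5 + 10.0545*u^4 - 8.9066*u^3 - 15.0096*u^2 + 22.3319*u - 7.1841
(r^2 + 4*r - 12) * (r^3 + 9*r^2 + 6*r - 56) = r^5 + 13*r^4 + 30*r^3 - 140*r^2 - 296*r + 672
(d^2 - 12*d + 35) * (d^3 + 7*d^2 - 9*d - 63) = d^5 - 5*d^4 - 58*d^3 + 290*d^2 + 441*d - 2205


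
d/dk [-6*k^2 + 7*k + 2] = 7 - 12*k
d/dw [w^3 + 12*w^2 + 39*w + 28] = 3*w^2 + 24*w + 39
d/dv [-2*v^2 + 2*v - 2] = 2 - 4*v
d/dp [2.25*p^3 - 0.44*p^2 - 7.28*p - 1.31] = 6.75*p^2 - 0.88*p - 7.28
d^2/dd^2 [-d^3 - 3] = -6*d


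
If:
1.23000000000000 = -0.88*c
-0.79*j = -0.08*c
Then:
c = -1.40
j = -0.14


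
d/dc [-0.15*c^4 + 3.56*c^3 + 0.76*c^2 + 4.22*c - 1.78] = -0.6*c^3 + 10.68*c^2 + 1.52*c + 4.22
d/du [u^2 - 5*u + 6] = 2*u - 5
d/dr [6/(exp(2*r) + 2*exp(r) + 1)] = -12*(exp(r) + 1)*exp(r)/(exp(2*r) + 2*exp(r) + 1)^2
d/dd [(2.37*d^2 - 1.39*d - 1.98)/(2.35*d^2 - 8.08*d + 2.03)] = (-15.8831*d^2 + 18.9282*d - 18.8201)/(5.5225*d^4 - 37.976*d^3 + 74.8274*d^2 - 32.8048*d + 4.1209)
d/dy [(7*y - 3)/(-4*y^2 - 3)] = (28*y^2 - 24*y - 21)/(16*y^4 + 24*y^2 + 9)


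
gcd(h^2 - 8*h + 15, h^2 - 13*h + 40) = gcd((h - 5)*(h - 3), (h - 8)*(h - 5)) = h - 5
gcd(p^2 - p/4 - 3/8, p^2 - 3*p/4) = p - 3/4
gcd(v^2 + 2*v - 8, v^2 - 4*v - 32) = v + 4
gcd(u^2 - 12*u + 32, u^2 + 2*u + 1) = 1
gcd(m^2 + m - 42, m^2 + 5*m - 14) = m + 7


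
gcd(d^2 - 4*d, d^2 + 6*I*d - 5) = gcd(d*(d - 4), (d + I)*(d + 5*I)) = 1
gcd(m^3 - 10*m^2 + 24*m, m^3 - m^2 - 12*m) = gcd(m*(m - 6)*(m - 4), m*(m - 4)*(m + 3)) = m^2 - 4*m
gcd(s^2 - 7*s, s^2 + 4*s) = s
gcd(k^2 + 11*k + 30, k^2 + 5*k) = k + 5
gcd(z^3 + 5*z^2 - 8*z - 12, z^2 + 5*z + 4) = z + 1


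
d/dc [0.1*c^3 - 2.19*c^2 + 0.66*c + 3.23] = 0.3*c^2 - 4.38*c + 0.66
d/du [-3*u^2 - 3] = -6*u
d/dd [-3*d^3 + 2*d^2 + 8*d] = -9*d^2 + 4*d + 8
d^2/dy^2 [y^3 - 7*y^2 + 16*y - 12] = 6*y - 14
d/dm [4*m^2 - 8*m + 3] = 8*m - 8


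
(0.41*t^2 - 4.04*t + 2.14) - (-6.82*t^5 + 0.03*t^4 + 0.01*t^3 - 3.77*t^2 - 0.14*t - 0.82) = 6.82*t^5 - 0.03*t^4 - 0.01*t^3 + 4.18*t^2 - 3.9*t + 2.96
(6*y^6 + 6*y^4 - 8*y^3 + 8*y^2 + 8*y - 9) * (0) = 0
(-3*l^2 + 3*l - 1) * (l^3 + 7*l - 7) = -3*l^5 + 3*l^4 - 22*l^3 + 42*l^2 - 28*l + 7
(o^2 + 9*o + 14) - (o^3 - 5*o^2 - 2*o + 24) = -o^3 + 6*o^2 + 11*o - 10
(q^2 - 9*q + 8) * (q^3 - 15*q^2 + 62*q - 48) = q^5 - 24*q^4 + 205*q^3 - 726*q^2 + 928*q - 384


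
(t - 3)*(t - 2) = t^2 - 5*t + 6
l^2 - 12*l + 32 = (l - 8)*(l - 4)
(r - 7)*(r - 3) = r^2 - 10*r + 21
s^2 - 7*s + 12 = (s - 4)*(s - 3)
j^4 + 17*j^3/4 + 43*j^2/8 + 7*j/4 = j*(j + 1/2)*(j + 7/4)*(j + 2)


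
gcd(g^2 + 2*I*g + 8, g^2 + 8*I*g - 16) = g + 4*I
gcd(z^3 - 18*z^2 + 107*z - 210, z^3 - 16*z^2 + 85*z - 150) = z^2 - 11*z + 30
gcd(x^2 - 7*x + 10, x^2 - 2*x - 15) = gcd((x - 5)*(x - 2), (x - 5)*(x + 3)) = x - 5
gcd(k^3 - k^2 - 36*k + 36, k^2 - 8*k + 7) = k - 1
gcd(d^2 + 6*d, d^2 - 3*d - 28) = 1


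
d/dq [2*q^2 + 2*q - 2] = 4*q + 2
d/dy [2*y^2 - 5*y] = 4*y - 5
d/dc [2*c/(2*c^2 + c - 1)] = 2*(2*c^2 - c*(4*c + 1) + c - 1)/(2*c^2 + c - 1)^2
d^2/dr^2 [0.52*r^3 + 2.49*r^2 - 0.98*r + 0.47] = 3.12*r + 4.98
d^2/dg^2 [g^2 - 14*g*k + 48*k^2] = 2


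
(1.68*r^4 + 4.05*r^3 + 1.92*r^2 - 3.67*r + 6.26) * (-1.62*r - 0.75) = -2.7216*r^5 - 7.821*r^4 - 6.1479*r^3 + 4.5054*r^2 - 7.3887*r - 4.695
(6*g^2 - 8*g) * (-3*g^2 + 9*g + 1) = -18*g^4 + 78*g^3 - 66*g^2 - 8*g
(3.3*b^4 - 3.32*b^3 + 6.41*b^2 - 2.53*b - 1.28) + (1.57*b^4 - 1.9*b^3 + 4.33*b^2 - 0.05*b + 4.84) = 4.87*b^4 - 5.22*b^3 + 10.74*b^2 - 2.58*b + 3.56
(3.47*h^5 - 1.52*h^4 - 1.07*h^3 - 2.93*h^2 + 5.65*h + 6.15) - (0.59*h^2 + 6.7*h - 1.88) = 3.47*h^5 - 1.52*h^4 - 1.07*h^3 - 3.52*h^2 - 1.05*h + 8.03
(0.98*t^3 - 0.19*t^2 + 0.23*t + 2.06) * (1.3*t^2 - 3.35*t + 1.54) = 1.274*t^5 - 3.53*t^4 + 2.4447*t^3 + 1.6149*t^2 - 6.5468*t + 3.1724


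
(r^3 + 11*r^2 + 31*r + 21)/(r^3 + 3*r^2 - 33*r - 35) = (r + 3)/(r - 5)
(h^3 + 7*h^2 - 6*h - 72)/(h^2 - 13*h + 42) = (h^3 + 7*h^2 - 6*h - 72)/(h^2 - 13*h + 42)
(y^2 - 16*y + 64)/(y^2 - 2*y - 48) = (y - 8)/(y + 6)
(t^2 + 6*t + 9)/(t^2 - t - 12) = (t + 3)/(t - 4)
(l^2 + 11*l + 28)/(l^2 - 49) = (l + 4)/(l - 7)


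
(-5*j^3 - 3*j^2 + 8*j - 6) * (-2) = 10*j^3 + 6*j^2 - 16*j + 12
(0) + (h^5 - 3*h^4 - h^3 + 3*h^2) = h^5 - 3*h^4 - h^3 + 3*h^2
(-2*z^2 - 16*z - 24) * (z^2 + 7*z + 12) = -2*z^4 - 30*z^3 - 160*z^2 - 360*z - 288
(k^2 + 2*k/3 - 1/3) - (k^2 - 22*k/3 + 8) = 8*k - 25/3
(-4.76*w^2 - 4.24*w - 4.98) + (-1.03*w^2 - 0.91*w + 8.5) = -5.79*w^2 - 5.15*w + 3.52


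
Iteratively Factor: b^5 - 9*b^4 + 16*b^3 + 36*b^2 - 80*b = (b - 2)*(b^4 - 7*b^3 + 2*b^2 + 40*b) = (b - 5)*(b - 2)*(b^3 - 2*b^2 - 8*b) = (b - 5)*(b - 4)*(b - 2)*(b^2 + 2*b) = (b - 5)*(b - 4)*(b - 2)*(b + 2)*(b)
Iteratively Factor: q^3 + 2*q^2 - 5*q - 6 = (q + 1)*(q^2 + q - 6) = (q - 2)*(q + 1)*(q + 3)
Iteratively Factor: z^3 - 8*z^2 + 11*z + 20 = (z - 5)*(z^2 - 3*z - 4) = (z - 5)*(z - 4)*(z + 1)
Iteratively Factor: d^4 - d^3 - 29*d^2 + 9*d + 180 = (d + 4)*(d^3 - 5*d^2 - 9*d + 45) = (d + 3)*(d + 4)*(d^2 - 8*d + 15) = (d - 5)*(d + 3)*(d + 4)*(d - 3)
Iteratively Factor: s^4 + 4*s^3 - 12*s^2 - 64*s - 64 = (s + 2)*(s^3 + 2*s^2 - 16*s - 32) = (s + 2)^2*(s^2 - 16) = (s - 4)*(s + 2)^2*(s + 4)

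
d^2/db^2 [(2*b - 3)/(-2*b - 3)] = 48/(2*b + 3)^3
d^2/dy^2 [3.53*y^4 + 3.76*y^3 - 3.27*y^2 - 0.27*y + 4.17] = 42.36*y^2 + 22.56*y - 6.54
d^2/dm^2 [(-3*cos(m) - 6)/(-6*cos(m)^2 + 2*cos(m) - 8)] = 9*(27*sin(m)^4*cos(m) + 25*sin(m)^4 + 16*sin(m)^2 + 31*cos(m)/2 - 3*cos(3*m) - 3*cos(5*m)/2 - 29)/(2*(3*sin(m)^2 + cos(m) - 7)^3)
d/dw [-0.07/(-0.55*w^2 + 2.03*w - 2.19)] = (0.1421 - 0.077*w)/(0.55*w^2 - 2.03*w + 2.19)^2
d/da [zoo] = 0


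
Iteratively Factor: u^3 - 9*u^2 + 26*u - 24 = (u - 3)*(u^2 - 6*u + 8) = (u - 3)*(u - 2)*(u - 4)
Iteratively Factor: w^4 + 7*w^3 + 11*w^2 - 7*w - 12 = (w + 4)*(w^3 + 3*w^2 - w - 3) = (w + 3)*(w + 4)*(w^2 - 1) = (w + 1)*(w + 3)*(w + 4)*(w - 1)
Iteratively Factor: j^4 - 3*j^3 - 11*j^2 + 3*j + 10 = (j - 1)*(j^3 - 2*j^2 - 13*j - 10) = (j - 1)*(j + 1)*(j^2 - 3*j - 10) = (j - 5)*(j - 1)*(j + 1)*(j + 2)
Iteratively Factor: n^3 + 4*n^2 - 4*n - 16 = (n - 2)*(n^2 + 6*n + 8) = (n - 2)*(n + 2)*(n + 4)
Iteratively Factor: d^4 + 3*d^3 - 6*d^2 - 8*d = (d - 2)*(d^3 + 5*d^2 + 4*d) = d*(d - 2)*(d^2 + 5*d + 4) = d*(d - 2)*(d + 1)*(d + 4)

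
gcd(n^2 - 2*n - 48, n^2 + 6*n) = n + 6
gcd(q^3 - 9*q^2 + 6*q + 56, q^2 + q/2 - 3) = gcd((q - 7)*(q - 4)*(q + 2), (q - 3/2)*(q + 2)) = q + 2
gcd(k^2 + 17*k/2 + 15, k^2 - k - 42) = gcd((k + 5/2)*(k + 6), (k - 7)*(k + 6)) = k + 6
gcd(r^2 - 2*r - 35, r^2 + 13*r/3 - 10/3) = r + 5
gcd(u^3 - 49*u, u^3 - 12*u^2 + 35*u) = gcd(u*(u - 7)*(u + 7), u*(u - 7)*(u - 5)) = u^2 - 7*u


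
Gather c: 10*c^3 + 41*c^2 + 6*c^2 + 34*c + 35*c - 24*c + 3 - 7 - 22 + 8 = 10*c^3 + 47*c^2 + 45*c - 18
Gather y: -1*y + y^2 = y^2 - y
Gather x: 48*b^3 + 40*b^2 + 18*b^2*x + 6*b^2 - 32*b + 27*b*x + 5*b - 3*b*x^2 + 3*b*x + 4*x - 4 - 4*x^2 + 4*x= 48*b^3 + 46*b^2 - 27*b + x^2*(-3*b - 4) + x*(18*b^2 + 30*b + 8) - 4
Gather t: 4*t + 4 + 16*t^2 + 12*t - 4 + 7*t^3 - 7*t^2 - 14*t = 7*t^3 + 9*t^2 + 2*t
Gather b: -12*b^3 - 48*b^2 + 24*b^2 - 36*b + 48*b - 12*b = -12*b^3 - 24*b^2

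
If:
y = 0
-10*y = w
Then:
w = 0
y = 0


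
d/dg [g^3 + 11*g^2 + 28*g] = 3*g^2 + 22*g + 28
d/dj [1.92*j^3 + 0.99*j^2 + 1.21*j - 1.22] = 5.76*j^2 + 1.98*j + 1.21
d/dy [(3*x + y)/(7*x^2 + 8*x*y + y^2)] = (7*x^2 + 8*x*y + y^2 - 2*(3*x + y)*(4*x + y))/(7*x^2 + 8*x*y + y^2)^2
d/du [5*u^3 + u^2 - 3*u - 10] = 15*u^2 + 2*u - 3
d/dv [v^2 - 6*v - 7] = 2*v - 6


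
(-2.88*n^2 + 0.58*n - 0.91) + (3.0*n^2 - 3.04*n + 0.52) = 0.12*n^2 - 2.46*n - 0.39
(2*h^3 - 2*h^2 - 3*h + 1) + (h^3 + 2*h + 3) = 3*h^3 - 2*h^2 - h + 4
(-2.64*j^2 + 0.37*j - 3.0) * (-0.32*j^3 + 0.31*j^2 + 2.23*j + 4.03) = 0.8448*j^5 - 0.9368*j^4 - 4.8125*j^3 - 10.7441*j^2 - 5.1989*j - 12.09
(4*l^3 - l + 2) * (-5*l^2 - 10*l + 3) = -20*l^5 - 40*l^4 + 17*l^3 - 23*l + 6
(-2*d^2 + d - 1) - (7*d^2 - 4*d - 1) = -9*d^2 + 5*d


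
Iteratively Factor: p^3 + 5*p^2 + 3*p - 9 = (p - 1)*(p^2 + 6*p + 9) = (p - 1)*(p + 3)*(p + 3)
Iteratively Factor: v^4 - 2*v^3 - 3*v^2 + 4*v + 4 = (v - 2)*(v^3 - 3*v - 2) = (v - 2)*(v + 1)*(v^2 - v - 2) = (v - 2)^2*(v + 1)*(v + 1)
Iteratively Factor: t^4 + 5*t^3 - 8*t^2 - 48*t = (t)*(t^3 + 5*t^2 - 8*t - 48) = t*(t + 4)*(t^2 + t - 12) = t*(t + 4)^2*(t - 3)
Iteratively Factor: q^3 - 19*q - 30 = (q - 5)*(q^2 + 5*q + 6) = (q - 5)*(q + 3)*(q + 2)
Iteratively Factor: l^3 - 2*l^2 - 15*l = (l + 3)*(l^2 - 5*l) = (l - 5)*(l + 3)*(l)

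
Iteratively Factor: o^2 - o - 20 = (o + 4)*(o - 5)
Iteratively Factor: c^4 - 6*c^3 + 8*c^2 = (c)*(c^3 - 6*c^2 + 8*c) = c*(c - 4)*(c^2 - 2*c) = c^2*(c - 4)*(c - 2)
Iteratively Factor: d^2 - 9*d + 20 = (d - 5)*(d - 4)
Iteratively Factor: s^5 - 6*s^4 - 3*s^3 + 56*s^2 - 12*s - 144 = (s + 2)*(s^4 - 8*s^3 + 13*s^2 + 30*s - 72) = (s - 4)*(s + 2)*(s^3 - 4*s^2 - 3*s + 18) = (s - 4)*(s - 3)*(s + 2)*(s^2 - s - 6) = (s - 4)*(s - 3)^2*(s + 2)*(s + 2)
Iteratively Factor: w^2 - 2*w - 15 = (w - 5)*(w + 3)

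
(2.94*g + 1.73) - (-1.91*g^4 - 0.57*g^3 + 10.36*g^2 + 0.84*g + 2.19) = 1.91*g^4 + 0.57*g^3 - 10.36*g^2 + 2.1*g - 0.46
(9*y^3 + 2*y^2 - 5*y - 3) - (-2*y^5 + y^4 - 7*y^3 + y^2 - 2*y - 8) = 2*y^5 - y^4 + 16*y^3 + y^2 - 3*y + 5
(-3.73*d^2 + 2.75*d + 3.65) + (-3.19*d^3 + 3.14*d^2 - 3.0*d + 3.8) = -3.19*d^3 - 0.59*d^2 - 0.25*d + 7.45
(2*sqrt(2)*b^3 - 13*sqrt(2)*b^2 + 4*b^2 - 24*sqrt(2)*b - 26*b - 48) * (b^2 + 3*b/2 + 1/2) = 2*sqrt(2)*b^5 - 10*sqrt(2)*b^4 + 4*b^4 - 85*sqrt(2)*b^3/2 - 20*b^3 - 85*b^2 - 85*sqrt(2)*b^2/2 - 85*b - 12*sqrt(2)*b - 24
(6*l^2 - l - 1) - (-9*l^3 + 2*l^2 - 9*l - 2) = 9*l^3 + 4*l^2 + 8*l + 1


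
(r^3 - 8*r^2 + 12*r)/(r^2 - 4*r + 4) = r*(r - 6)/(r - 2)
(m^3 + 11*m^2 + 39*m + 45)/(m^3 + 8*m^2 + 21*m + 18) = (m + 5)/(m + 2)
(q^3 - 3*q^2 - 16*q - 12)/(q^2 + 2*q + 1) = (q^2 - 4*q - 12)/(q + 1)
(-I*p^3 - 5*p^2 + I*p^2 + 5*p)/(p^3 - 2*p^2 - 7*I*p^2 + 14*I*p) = (-I*p^2 + p*(-5 + I) + 5)/(p^2 - p*(2 + 7*I) + 14*I)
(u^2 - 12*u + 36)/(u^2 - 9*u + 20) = (u^2 - 12*u + 36)/(u^2 - 9*u + 20)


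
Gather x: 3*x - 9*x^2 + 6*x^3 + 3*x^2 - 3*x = 6*x^3 - 6*x^2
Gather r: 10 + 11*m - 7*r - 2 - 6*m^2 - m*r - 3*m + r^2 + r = -6*m^2 + 8*m + r^2 + r*(-m - 6) + 8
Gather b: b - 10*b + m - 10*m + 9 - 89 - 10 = -9*b - 9*m - 90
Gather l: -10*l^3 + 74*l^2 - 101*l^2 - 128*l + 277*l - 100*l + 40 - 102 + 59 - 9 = -10*l^3 - 27*l^2 + 49*l - 12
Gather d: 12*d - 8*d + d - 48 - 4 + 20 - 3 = 5*d - 35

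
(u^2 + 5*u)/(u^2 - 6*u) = (u + 5)/(u - 6)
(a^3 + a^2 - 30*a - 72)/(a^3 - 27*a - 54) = (a + 4)/(a + 3)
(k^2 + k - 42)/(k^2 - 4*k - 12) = (k + 7)/(k + 2)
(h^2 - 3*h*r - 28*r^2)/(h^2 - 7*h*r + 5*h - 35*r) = (h + 4*r)/(h + 5)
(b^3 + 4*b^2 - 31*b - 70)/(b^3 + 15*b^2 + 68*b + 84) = (b - 5)/(b + 6)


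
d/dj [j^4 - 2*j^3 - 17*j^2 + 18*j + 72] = 4*j^3 - 6*j^2 - 34*j + 18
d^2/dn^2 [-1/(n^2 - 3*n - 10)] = 2*(-n^2 + 3*n + (2*n - 3)^2 + 10)/(-n^2 + 3*n + 10)^3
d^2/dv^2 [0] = 0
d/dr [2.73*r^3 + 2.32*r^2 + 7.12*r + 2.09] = 8.19*r^2 + 4.64*r + 7.12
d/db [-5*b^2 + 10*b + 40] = 10 - 10*b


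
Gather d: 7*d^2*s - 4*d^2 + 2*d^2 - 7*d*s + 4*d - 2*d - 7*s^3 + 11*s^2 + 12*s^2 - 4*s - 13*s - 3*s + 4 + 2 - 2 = d^2*(7*s - 2) + d*(2 - 7*s) - 7*s^3 + 23*s^2 - 20*s + 4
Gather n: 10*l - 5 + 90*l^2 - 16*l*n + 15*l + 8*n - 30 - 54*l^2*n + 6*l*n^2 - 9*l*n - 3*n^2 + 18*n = 90*l^2 + 25*l + n^2*(6*l - 3) + n*(-54*l^2 - 25*l + 26) - 35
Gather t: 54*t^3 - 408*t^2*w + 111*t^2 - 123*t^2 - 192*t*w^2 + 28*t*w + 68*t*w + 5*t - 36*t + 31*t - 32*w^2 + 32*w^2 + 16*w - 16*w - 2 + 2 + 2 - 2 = 54*t^3 + t^2*(-408*w - 12) + t*(-192*w^2 + 96*w)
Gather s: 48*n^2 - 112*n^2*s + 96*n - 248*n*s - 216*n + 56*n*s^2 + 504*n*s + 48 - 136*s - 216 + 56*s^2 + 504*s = 48*n^2 - 120*n + s^2*(56*n + 56) + s*(-112*n^2 + 256*n + 368) - 168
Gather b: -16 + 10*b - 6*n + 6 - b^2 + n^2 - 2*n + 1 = -b^2 + 10*b + n^2 - 8*n - 9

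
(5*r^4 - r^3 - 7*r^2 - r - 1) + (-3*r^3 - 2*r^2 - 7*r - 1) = 5*r^4 - 4*r^3 - 9*r^2 - 8*r - 2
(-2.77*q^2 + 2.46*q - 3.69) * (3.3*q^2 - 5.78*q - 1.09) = -9.141*q^4 + 24.1286*q^3 - 23.3765*q^2 + 18.6468*q + 4.0221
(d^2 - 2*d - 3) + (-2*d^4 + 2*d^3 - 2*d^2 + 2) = -2*d^4 + 2*d^3 - d^2 - 2*d - 1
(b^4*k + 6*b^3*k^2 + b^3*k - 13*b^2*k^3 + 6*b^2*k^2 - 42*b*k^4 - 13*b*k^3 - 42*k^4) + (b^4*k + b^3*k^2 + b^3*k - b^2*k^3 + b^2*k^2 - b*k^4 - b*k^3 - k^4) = 2*b^4*k + 7*b^3*k^2 + 2*b^3*k - 14*b^2*k^3 + 7*b^2*k^2 - 43*b*k^4 - 14*b*k^3 - 43*k^4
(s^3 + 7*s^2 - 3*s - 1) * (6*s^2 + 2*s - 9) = 6*s^5 + 44*s^4 - 13*s^3 - 75*s^2 + 25*s + 9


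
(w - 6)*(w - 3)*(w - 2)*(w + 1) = w^4 - 10*w^3 + 25*w^2 - 36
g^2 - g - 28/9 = (g - 7/3)*(g + 4/3)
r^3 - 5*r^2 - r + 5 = (r - 5)*(r - 1)*(r + 1)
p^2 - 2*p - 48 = (p - 8)*(p + 6)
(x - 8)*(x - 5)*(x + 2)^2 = x^4 - 9*x^3 - 8*x^2 + 108*x + 160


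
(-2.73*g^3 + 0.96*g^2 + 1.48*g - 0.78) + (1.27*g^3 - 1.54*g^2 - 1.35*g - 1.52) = -1.46*g^3 - 0.58*g^2 + 0.13*g - 2.3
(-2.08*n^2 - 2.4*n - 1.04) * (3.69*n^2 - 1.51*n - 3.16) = -7.6752*n^4 - 5.7152*n^3 + 6.3592*n^2 + 9.1544*n + 3.2864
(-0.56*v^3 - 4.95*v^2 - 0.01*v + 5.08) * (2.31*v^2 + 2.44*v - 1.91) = -1.2936*v^5 - 12.8009*v^4 - 11.0315*v^3 + 21.1649*v^2 + 12.4143*v - 9.7028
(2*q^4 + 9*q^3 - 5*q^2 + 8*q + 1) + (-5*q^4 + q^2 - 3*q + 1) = -3*q^4 + 9*q^3 - 4*q^2 + 5*q + 2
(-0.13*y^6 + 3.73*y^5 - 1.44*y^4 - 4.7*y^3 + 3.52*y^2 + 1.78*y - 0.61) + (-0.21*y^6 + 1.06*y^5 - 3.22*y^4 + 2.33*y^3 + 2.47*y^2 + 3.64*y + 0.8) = -0.34*y^6 + 4.79*y^5 - 4.66*y^4 - 2.37*y^3 + 5.99*y^2 + 5.42*y + 0.19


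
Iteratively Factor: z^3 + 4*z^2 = (z)*(z^2 + 4*z) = z^2*(z + 4)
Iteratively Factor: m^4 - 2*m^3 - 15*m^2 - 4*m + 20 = (m + 2)*(m^3 - 4*m^2 - 7*m + 10) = (m - 1)*(m + 2)*(m^2 - 3*m - 10) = (m - 5)*(m - 1)*(m + 2)*(m + 2)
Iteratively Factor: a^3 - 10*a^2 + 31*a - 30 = (a - 2)*(a^2 - 8*a + 15) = (a - 3)*(a - 2)*(a - 5)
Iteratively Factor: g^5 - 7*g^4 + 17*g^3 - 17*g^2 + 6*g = (g - 2)*(g^4 - 5*g^3 + 7*g^2 - 3*g) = (g - 2)*(g - 1)*(g^3 - 4*g^2 + 3*g) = g*(g - 2)*(g - 1)*(g^2 - 4*g + 3) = g*(g - 3)*(g - 2)*(g - 1)*(g - 1)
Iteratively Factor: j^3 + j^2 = (j + 1)*(j^2) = j*(j + 1)*(j)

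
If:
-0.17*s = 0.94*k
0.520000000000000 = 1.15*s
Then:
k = -0.08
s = 0.45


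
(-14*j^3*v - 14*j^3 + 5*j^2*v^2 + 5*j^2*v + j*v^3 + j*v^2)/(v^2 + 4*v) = j*(-14*j^2*v - 14*j^2 + 5*j*v^2 + 5*j*v + v^3 + v^2)/(v*(v + 4))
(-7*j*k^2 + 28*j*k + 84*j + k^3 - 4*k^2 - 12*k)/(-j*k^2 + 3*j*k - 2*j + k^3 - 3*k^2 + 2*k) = (7*j*k^2 - 28*j*k - 84*j - k^3 + 4*k^2 + 12*k)/(j*k^2 - 3*j*k + 2*j - k^3 + 3*k^2 - 2*k)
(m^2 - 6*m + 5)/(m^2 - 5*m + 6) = (m^2 - 6*m + 5)/(m^2 - 5*m + 6)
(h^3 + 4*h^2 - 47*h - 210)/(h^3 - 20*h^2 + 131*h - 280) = (h^2 + 11*h + 30)/(h^2 - 13*h + 40)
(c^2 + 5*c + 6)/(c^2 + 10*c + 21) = (c + 2)/(c + 7)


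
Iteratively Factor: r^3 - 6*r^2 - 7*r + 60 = (r + 3)*(r^2 - 9*r + 20) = (r - 4)*(r + 3)*(r - 5)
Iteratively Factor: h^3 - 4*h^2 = (h)*(h^2 - 4*h) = h^2*(h - 4)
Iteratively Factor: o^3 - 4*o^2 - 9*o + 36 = (o - 3)*(o^2 - o - 12) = (o - 4)*(o - 3)*(o + 3)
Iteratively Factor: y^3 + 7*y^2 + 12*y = (y + 3)*(y^2 + 4*y) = (y + 3)*(y + 4)*(y)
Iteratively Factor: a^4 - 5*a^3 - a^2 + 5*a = (a)*(a^3 - 5*a^2 - a + 5) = a*(a - 1)*(a^2 - 4*a - 5) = a*(a - 5)*(a - 1)*(a + 1)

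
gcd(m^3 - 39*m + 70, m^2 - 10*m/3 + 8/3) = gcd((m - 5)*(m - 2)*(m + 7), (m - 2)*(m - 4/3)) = m - 2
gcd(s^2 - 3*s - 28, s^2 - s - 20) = s + 4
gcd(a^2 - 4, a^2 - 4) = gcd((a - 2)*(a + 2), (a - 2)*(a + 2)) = a^2 - 4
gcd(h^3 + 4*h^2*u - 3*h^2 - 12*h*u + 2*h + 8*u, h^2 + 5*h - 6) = h - 1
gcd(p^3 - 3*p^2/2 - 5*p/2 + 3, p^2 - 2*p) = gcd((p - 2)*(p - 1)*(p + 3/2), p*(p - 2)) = p - 2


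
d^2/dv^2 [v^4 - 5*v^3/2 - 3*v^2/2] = 12*v^2 - 15*v - 3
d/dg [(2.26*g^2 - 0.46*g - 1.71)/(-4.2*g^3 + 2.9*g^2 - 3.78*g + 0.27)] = (9.492*g^4 - 3.864*g^3 - 28.7548*g^2 + 11.1384*g - 6.588)/(17.64*g^6 - 24.36*g^5 + 40.162*g^4 - 24.192*g^3 + 15.8544*g^2 - 2.0412*g + 0.0729)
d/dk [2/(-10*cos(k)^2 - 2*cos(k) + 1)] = -4*(10*cos(k) + 1)*sin(k)/(10*cos(k)^2 + 2*cos(k) - 1)^2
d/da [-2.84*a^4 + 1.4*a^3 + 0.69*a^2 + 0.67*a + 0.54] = -11.36*a^3 + 4.2*a^2 + 1.38*a + 0.67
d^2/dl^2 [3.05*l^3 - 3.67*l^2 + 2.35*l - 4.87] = 18.3*l - 7.34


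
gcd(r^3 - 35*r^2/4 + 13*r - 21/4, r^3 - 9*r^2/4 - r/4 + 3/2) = r - 1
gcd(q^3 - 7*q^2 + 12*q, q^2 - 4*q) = q^2 - 4*q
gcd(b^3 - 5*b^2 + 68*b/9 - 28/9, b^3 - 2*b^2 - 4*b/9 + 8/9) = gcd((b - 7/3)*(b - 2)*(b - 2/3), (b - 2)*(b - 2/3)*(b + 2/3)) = b^2 - 8*b/3 + 4/3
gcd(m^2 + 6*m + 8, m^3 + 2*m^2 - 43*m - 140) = m + 4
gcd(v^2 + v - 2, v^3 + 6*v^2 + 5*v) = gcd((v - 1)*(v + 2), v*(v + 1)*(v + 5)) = 1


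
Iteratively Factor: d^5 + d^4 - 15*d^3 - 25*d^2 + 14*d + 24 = (d + 1)*(d^4 - 15*d^2 - 10*d + 24) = (d - 4)*(d + 1)*(d^3 + 4*d^2 + d - 6) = (d - 4)*(d + 1)*(d + 3)*(d^2 + d - 2) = (d - 4)*(d - 1)*(d + 1)*(d + 3)*(d + 2)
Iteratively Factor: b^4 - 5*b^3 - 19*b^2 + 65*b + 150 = (b + 3)*(b^3 - 8*b^2 + 5*b + 50) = (b - 5)*(b + 3)*(b^2 - 3*b - 10) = (b - 5)*(b + 2)*(b + 3)*(b - 5)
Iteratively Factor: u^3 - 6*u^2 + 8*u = (u - 4)*(u^2 - 2*u) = (u - 4)*(u - 2)*(u)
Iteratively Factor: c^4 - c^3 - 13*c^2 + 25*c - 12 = (c - 1)*(c^3 - 13*c + 12) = (c - 1)^2*(c^2 + c - 12) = (c - 1)^2*(c + 4)*(c - 3)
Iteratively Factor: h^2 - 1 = (h + 1)*(h - 1)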